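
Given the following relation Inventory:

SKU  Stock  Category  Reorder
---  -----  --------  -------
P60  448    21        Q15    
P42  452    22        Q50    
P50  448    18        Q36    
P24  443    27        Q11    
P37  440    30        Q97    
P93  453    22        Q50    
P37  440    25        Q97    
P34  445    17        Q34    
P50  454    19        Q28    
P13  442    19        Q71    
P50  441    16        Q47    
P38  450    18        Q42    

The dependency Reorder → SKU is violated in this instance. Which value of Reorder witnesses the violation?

Reorder=Q15: 1 row → SKU = P60 ✓
Reorder=Q50: 2 rows → SKU takes values {P42, P93} — violation
Reorder=Q36: 1 row → SKU = P50 ✓
Reorder=Q11: 1 row → SKU = P24 ✓
Reorder=Q97: 2 rows → SKU = P37, P37 ✓
Reorder=Q34: 1 row → SKU = P34 ✓
Reorder=Q28: 1 row → SKU = P50 ✓
Reorder=Q71: 1 row → SKU = P13 ✓
Reorder=Q47: 1 row → SKU = P50 ✓
Reorder=Q42: 1 row → SKU = P38 ✓
The only Reorder value with inconsistent SKU is Reorder=Q50.

Q50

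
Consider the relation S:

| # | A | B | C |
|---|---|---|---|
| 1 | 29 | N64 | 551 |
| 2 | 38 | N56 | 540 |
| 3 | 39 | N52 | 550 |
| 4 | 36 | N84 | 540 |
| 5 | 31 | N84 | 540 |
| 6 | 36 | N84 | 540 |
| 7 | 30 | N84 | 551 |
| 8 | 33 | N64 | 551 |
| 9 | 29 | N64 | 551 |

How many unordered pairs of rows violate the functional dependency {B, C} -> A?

4

(B=N64, C=551): violating pairs (1,8), (8,9) — 2 pairs.
(B=N84, C=540): violating pairs (4,5), (5,6) — 2 pairs.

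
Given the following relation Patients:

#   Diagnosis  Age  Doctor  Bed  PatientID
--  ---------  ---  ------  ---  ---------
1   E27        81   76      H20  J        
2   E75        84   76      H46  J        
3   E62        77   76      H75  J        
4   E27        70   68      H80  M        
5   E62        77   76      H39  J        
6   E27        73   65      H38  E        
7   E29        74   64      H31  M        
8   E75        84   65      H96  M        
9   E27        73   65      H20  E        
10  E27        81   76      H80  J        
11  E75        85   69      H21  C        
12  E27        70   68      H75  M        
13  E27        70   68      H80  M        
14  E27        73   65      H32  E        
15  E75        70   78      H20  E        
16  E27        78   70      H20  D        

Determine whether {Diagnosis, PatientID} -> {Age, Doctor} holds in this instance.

(Diagnosis=E27, PatientID=J): rows 1, 10 → {Age,Doctor} = (81, 76), (81, 76) ✓
(Diagnosis=E75, PatientID=J): row 2 → {Age,Doctor} = (84, 76) ✓
(Diagnosis=E62, PatientID=J): rows 3, 5 → {Age,Doctor} = (77, 76), (77, 76) ✓
(Diagnosis=E27, PatientID=M): rows 4, 12, 13 → {Age,Doctor} = (70, 68), (70, 68), (70, 68) ✓
(Diagnosis=E27, PatientID=E): rows 6, 9, 14 → {Age,Doctor} = (73, 65), (73, 65), (73, 65) ✓
(Diagnosis=E29, PatientID=M): row 7 → {Age,Doctor} = (74, 64) ✓
(Diagnosis=E75, PatientID=M): row 8 → {Age,Doctor} = (84, 65) ✓
(Diagnosis=E75, PatientID=C): row 11 → {Age,Doctor} = (85, 69) ✓
(Diagnosis=E75, PatientID=E): row 15 → {Age,Doctor} = (70, 78) ✓
(Diagnosis=E27, PatientID=D): row 16 → {Age,Doctor} = (78, 70) ✓
Every {Diagnosis, PatientID} value is associated with a single {Age, Doctor} value, so {Diagnosis, PatientID} -> {Age, Doctor} holds.

Yes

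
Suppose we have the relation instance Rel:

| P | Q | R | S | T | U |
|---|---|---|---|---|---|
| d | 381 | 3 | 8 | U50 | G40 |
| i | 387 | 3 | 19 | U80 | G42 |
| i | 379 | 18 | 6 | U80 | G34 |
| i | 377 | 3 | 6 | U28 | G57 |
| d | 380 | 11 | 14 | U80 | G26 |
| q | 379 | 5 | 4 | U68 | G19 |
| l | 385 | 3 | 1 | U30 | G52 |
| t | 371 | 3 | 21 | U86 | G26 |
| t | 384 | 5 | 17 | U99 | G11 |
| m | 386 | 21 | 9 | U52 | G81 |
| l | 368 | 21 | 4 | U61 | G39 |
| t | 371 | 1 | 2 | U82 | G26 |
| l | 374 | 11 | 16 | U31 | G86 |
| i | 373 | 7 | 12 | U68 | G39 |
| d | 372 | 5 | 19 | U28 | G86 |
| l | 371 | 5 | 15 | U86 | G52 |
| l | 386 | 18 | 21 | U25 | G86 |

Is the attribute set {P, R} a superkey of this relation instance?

No

Two distinct rows share (P=i, R=3), so {P, R} does not determine every attribute — not a superkey.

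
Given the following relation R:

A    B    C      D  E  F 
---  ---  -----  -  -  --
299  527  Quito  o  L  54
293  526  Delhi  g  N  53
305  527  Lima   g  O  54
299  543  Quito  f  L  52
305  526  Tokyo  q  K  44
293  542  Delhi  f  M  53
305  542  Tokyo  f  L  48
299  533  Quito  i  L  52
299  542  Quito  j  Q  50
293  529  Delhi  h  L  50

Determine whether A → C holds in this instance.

A=299: 4 rows → C = Quito, Quito, Quito, Quito ✓
A=293: 3 rows → C = Delhi, Delhi, Delhi ✓
A=305: 3 rows → C takes values {Lima, Tokyo} — violation
Two rows agree on A but differ on C, so A → C does not hold.

No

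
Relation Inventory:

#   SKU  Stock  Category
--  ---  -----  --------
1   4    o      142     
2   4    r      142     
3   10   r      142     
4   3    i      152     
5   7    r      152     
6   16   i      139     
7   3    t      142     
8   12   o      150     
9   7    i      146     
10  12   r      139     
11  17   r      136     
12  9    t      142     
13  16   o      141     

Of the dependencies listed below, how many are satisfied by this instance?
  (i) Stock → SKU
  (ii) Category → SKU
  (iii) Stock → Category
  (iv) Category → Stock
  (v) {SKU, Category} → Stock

0

(i) Stock → SKU: Stock=o: rows 1, 8, 13 → SKU takes values {4, 12, 16} — violation; Stock=r: rows 2, 3, 5, 10, 11 → SKU takes values {4, 10, 7, 12, 17} — violation; Stock=i: rows 4, 6, 9 → SKU takes values {3, 16, 7} — violation; Stock=t: rows 7, 12 → SKU takes values {3, 9} — violation — fails.
(ii) Category → SKU: Category=142: rows 1, 2, 3, 7, 12 → SKU takes values {4, 10, 3, 9} — violation; Category=152: rows 4, 5 → SKU takes values {3, 7} — violation; Category=139: rows 6, 10 → SKU takes values {16, 12} — violation — fails.
(iii) Stock → Category: Stock=o: rows 1, 8, 13 → Category takes values {142, 150, 141} — violation; Stock=r: rows 2, 3, 5, 10, 11 → Category takes values {142, 152, 139, 136} — violation; Stock=i: rows 4, 6, 9 → Category takes values {152, 139, 146} — violation — fails.
(iv) Category → Stock: Category=142: rows 1, 2, 3, 7, 12 → Stock takes values {o, r, t} — violation; Category=152: rows 4, 5 → Stock takes values {i, r} — violation; Category=139: rows 6, 10 → Stock takes values {i, r} — violation — fails.
(v) {SKU, Category} → Stock: (SKU=4, Category=142): rows 1, 2 → Stock takes values {o, r} — violation — fails.
None of the 5 dependencies hold.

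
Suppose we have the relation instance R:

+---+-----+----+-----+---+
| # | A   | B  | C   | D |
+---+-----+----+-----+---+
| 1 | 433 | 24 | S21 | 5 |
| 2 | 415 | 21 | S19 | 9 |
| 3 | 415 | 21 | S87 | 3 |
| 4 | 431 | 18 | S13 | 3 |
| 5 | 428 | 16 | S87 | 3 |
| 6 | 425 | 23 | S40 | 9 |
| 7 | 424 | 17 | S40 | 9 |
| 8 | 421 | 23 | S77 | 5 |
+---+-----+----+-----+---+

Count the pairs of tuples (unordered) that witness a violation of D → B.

D=5: violating pairs (1,8) — 1 pair.
D=9: violating pairs (2,6), (2,7), (6,7) — 3 pairs.
D=3: violating pairs (3,4), (3,5), (4,5) — 3 pairs.

7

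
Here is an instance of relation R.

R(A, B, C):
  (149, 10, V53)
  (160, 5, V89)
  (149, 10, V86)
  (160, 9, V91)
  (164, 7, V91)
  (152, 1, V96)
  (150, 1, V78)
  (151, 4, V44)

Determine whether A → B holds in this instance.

No

A=149: 2 rows → B = 10, 10 ✓
A=160: 2 rows → B takes values {5, 9} — violation
A=164: 1 row → B = 7 ✓
A=152: 1 row → B = 1 ✓
A=150: 1 row → B = 1 ✓
A=151: 1 row → B = 4 ✓
Two rows agree on A but differ on B, so A → B does not hold.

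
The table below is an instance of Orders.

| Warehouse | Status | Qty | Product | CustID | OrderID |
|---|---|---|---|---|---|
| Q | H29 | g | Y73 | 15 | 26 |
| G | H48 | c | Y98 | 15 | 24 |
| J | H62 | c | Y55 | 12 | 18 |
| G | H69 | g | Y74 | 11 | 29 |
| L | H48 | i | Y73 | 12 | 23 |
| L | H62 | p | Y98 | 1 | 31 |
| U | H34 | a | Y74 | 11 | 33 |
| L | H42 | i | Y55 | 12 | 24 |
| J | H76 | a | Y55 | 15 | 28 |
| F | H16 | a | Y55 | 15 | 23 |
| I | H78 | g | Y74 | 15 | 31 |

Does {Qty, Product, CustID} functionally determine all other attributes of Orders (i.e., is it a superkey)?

Two distinct rows share (Qty=a, Product=Y55, CustID=15), so {Qty, Product, CustID} does not determine every attribute — not a superkey.

No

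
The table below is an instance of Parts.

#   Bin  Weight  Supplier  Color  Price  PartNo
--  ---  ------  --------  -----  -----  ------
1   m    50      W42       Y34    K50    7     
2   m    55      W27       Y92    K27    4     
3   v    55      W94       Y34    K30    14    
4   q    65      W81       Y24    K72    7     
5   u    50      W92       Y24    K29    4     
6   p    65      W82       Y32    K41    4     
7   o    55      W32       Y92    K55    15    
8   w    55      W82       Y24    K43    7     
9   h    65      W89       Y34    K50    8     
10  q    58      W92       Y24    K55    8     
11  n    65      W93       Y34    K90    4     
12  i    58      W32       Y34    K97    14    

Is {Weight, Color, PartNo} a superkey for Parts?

All 12 rows have distinct {Weight, Color, PartNo} values, so {Weight, Color, PartNo} → (all attributes) holds and {Weight, Color, PartNo} is a superkey.

Yes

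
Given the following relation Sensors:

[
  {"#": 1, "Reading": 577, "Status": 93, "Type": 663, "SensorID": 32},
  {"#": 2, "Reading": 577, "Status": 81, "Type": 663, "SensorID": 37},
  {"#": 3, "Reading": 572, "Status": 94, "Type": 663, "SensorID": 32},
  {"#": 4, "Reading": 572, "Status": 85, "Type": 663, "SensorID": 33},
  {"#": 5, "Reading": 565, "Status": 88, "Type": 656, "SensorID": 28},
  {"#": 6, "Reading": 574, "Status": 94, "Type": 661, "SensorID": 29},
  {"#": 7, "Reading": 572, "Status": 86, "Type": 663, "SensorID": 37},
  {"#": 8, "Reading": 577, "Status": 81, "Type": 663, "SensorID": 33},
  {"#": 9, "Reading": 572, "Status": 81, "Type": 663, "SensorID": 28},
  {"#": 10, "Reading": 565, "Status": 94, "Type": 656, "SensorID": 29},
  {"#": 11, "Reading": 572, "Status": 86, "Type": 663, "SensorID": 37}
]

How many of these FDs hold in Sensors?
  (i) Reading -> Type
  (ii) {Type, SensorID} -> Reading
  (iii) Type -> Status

1

(i) Reading -> Type: every LHS value maps to a single RHS value — holds.
(ii) {Type, SensorID} -> Reading: (Type=663, SensorID=32): rows 1, 3 → Reading takes values {577, 572} — violation; (Type=663, SensorID=37): rows 2, 7, 11 → Reading takes values {577, 572} — violation; (Type=663, SensorID=33): rows 4, 8 → Reading takes values {572, 577} — violation — fails.
(iii) Type -> Status: Type=663: rows 1, 2, 3, 4, 7, 8, 9, 11 → Status takes values {93, 81, 94, 85, 86} — violation; Type=656: rows 5, 10 → Status takes values {88, 94} — violation — fails.
1 of the 3 dependencies holds.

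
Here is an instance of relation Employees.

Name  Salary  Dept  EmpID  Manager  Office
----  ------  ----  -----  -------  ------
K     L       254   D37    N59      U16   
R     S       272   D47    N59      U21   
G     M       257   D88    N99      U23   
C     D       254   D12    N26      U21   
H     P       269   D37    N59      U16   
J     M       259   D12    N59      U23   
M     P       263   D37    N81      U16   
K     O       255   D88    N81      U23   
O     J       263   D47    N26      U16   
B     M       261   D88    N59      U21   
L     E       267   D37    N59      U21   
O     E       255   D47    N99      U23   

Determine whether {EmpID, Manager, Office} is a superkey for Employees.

Two distinct rows share (EmpID=D37, Manager=N59, Office=U16), so {EmpID, Manager, Office} does not determine every attribute — not a superkey.

No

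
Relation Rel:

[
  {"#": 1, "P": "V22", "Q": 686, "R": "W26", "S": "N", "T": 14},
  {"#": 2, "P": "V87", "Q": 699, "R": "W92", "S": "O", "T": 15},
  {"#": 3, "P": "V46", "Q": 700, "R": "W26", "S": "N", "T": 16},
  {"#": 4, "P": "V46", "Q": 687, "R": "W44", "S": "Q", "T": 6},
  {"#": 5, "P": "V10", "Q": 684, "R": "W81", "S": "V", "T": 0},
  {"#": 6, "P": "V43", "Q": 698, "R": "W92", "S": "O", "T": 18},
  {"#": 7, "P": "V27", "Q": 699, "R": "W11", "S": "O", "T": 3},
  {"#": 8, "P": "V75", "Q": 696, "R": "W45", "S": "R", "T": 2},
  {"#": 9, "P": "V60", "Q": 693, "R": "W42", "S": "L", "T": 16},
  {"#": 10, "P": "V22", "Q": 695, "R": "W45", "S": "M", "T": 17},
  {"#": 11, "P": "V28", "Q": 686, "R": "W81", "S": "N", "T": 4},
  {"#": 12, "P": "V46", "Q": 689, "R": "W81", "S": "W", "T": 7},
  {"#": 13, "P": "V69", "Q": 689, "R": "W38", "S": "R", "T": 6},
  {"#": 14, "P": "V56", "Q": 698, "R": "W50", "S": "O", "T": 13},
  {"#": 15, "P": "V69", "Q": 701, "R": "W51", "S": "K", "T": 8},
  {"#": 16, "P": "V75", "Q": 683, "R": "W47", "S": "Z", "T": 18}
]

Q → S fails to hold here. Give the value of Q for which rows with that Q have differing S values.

Q=686: rows 1, 11 → S = N, N ✓
Q=699: rows 2, 7 → S = O, O ✓
Q=700: row 3 → S = N ✓
Q=687: row 4 → S = Q ✓
Q=684: row 5 → S = V ✓
Q=698: rows 6, 14 → S = O, O ✓
Q=696: row 8 → S = R ✓
Q=693: row 9 → S = L ✓
Q=695: row 10 → S = M ✓
Q=689: rows 12, 13 → S takes values {W, R} — violation
Q=701: row 15 → S = K ✓
Q=683: row 16 → S = Z ✓
The only Q value with inconsistent S is Q=689.

689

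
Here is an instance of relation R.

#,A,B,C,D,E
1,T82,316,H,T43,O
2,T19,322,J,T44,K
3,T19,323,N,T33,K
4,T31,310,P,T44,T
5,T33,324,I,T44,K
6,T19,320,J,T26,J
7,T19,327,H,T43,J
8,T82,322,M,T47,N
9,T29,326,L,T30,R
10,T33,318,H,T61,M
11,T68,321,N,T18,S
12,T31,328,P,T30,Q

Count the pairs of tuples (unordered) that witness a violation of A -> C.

A=T82: violating pairs (1,8) — 1 pair.
A=T19: violating pairs (2,3), (2,7), (3,6), (3,7), (6,7) — 5 pairs.
A=T31: all 2 rows agree on C — 0 pairs.
A=T33: violating pairs (5,10) — 1 pair.

7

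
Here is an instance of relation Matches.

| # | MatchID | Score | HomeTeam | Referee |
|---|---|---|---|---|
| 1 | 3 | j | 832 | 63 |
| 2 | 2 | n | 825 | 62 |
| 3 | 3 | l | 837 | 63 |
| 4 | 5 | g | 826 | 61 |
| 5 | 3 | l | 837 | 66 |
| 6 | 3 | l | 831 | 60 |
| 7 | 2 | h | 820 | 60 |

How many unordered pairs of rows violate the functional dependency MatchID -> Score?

4

MatchID=3: violating pairs (1,3), (1,5), (1,6) — 3 pairs.
MatchID=2: violating pairs (2,7) — 1 pair.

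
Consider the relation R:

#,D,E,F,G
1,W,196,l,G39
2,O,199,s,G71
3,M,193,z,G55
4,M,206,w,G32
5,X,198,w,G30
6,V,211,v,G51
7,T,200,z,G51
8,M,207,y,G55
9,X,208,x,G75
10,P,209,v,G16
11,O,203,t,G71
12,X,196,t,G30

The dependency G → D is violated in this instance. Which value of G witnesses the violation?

G=G39: row 1 → D = W ✓
G=G71: rows 2, 11 → D = O, O ✓
G=G55: rows 3, 8 → D = M, M ✓
G=G32: row 4 → D = M ✓
G=G30: rows 5, 12 → D = X, X ✓
G=G51: rows 6, 7 → D takes values {V, T} — violation
G=G75: row 9 → D = X ✓
G=G16: row 10 → D = P ✓
The only G value with inconsistent D is G=G51.

G51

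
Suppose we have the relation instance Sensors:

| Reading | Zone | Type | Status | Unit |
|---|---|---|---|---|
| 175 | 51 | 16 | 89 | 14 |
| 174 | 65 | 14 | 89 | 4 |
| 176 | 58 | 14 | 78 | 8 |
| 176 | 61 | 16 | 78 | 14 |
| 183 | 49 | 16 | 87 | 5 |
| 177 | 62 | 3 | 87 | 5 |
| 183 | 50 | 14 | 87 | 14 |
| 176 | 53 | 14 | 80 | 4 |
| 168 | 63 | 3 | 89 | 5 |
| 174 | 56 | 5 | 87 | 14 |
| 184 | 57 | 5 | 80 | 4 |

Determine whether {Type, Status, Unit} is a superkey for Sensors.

All 11 rows have distinct {Type, Status, Unit} values, so {Type, Status, Unit} → (all attributes) holds and {Type, Status, Unit} is a superkey.

Yes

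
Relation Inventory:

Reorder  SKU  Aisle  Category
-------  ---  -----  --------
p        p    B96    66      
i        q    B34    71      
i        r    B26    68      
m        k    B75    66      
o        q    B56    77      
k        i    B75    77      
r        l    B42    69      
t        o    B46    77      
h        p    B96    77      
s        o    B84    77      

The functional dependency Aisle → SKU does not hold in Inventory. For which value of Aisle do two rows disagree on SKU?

B75

Aisle=B96: 2 rows → SKU = p, p ✓
Aisle=B34: 1 row → SKU = q ✓
Aisle=B26: 1 row → SKU = r ✓
Aisle=B75: 2 rows → SKU takes values {k, i} — violation
Aisle=B56: 1 row → SKU = q ✓
Aisle=B42: 1 row → SKU = l ✓
Aisle=B46: 1 row → SKU = o ✓
Aisle=B84: 1 row → SKU = o ✓
The only Aisle value with inconsistent SKU is Aisle=B75.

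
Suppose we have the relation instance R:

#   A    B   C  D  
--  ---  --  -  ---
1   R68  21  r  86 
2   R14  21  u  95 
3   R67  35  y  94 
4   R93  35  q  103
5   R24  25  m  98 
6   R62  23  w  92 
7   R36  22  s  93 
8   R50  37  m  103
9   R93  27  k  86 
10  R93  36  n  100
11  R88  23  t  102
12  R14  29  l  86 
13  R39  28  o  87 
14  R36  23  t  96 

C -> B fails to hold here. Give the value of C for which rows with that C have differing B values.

m

C=r: row 1 → B = 21 ✓
C=u: row 2 → B = 21 ✓
C=y: row 3 → B = 35 ✓
C=q: row 4 → B = 35 ✓
C=m: rows 5, 8 → B takes values {25, 37} — violation
C=w: row 6 → B = 23 ✓
C=s: row 7 → B = 22 ✓
C=k: row 9 → B = 27 ✓
C=n: row 10 → B = 36 ✓
C=t: rows 11, 14 → B = 23, 23 ✓
C=l: row 12 → B = 29 ✓
C=o: row 13 → B = 28 ✓
The only C value with inconsistent B is C=m.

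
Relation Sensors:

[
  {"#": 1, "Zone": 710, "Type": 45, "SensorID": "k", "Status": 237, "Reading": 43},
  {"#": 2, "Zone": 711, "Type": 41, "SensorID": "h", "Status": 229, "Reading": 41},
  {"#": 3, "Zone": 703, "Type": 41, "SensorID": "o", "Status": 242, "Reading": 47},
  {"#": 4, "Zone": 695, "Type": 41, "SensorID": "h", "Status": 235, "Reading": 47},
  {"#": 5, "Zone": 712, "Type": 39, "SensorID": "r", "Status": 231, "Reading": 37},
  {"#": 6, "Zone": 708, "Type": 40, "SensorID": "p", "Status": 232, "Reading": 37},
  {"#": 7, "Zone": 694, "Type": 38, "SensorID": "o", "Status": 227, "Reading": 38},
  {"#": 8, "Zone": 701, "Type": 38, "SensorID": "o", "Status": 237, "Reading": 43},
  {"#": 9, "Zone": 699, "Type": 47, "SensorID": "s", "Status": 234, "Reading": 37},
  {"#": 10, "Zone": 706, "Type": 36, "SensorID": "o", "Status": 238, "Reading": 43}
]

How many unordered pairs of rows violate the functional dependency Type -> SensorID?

2

Type=41: violating pairs (2,3), (3,4) — 2 pairs.
Type=38: all 2 rows agree on SensorID — 0 pairs.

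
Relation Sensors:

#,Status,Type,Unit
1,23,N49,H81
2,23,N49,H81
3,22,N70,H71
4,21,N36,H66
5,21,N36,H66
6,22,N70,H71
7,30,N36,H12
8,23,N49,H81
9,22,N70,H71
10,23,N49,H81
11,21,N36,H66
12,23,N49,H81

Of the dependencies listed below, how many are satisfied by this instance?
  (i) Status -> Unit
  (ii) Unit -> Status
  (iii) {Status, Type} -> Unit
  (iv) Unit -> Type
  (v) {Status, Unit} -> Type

(i) Status -> Unit: every LHS value maps to a single RHS value — holds.
(ii) Unit -> Status: every LHS value maps to a single RHS value — holds.
(iii) {Status, Type} -> Unit: every LHS value maps to a single RHS value — holds.
(iv) Unit -> Type: every LHS value maps to a single RHS value — holds.
(v) {Status, Unit} -> Type: every LHS value maps to a single RHS value — holds.
5 of the 5 dependencies hold.

5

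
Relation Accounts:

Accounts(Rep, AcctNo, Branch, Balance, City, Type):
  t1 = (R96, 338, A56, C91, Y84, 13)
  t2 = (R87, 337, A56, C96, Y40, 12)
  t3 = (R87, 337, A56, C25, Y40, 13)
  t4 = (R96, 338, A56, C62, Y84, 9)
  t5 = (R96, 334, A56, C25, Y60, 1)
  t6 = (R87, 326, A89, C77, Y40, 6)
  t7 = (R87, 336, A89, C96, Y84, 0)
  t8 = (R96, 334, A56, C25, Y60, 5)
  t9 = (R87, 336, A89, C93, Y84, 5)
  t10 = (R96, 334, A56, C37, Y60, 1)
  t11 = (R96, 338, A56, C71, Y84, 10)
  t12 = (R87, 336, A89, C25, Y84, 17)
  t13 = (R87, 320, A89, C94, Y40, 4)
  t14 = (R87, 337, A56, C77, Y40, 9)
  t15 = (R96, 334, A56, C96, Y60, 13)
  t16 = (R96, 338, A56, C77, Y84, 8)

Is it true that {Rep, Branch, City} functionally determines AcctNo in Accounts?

(Rep=R96, Branch=A56, City=Y84): rows 1, 4, 11, 16 → AcctNo = 338, 338, 338, 338 ✓
(Rep=R87, Branch=A56, City=Y40): rows 2, 3, 14 → AcctNo = 337, 337, 337 ✓
(Rep=R96, Branch=A56, City=Y60): rows 5, 8, 10, 15 → AcctNo = 334, 334, 334, 334 ✓
(Rep=R87, Branch=A89, City=Y40): rows 6, 13 → AcctNo takes values {326, 320} — violation
(Rep=R87, Branch=A89, City=Y84): rows 7, 9, 12 → AcctNo = 336, 336, 336 ✓
Two rows agree on {Rep, Branch, City} but differ on AcctNo, so {Rep, Branch, City} → AcctNo does not hold.

No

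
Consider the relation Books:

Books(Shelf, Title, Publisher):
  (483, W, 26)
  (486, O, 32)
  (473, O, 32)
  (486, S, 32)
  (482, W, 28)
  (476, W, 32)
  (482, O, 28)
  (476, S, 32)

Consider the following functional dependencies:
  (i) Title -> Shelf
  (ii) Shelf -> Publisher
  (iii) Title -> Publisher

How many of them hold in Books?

(i) Title -> Shelf: Title=W: 3 rows → Shelf takes values {483, 482, 476} — violation; Title=O: 3 rows → Shelf takes values {486, 473, 482} — violation; Title=S: 2 rows → Shelf takes values {486, 476} — violation — fails.
(ii) Shelf -> Publisher: every LHS value maps to a single RHS value — holds.
(iii) Title -> Publisher: Title=W: 3 rows → Publisher takes values {26, 28, 32} — violation; Title=O: 3 rows → Publisher takes values {32, 28} — violation — fails.
1 of the 3 dependencies holds.

1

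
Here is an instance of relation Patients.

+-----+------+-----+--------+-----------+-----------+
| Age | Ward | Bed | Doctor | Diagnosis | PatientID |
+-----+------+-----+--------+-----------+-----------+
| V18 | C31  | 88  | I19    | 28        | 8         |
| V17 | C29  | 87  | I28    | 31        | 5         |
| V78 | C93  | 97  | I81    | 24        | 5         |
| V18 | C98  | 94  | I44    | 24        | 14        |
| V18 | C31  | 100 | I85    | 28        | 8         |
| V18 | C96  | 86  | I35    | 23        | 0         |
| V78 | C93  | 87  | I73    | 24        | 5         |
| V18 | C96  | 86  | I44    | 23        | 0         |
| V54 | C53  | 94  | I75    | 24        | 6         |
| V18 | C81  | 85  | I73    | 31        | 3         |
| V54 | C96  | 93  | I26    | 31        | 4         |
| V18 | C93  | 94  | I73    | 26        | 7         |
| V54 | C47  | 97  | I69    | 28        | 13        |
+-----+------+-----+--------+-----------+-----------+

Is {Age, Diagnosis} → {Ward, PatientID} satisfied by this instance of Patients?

Yes

(Age=V18, Diagnosis=28): 2 rows → {Ward,PatientID} = (C31, 8), (C31, 8) ✓
(Age=V17, Diagnosis=31): 1 row → {Ward,PatientID} = (C29, 5) ✓
(Age=V78, Diagnosis=24): 2 rows → {Ward,PatientID} = (C93, 5), (C93, 5) ✓
(Age=V18, Diagnosis=24): 1 row → {Ward,PatientID} = (C98, 14) ✓
(Age=V18, Diagnosis=23): 2 rows → {Ward,PatientID} = (C96, 0), (C96, 0) ✓
(Age=V54, Diagnosis=24): 1 row → {Ward,PatientID} = (C53, 6) ✓
(Age=V18, Diagnosis=31): 1 row → {Ward,PatientID} = (C81, 3) ✓
(Age=V54, Diagnosis=31): 1 row → {Ward,PatientID} = (C96, 4) ✓
(Age=V18, Diagnosis=26): 1 row → {Ward,PatientID} = (C93, 7) ✓
(Age=V54, Diagnosis=28): 1 row → {Ward,PatientID} = (C47, 13) ✓
Every {Age, Diagnosis} value is associated with a single {Ward, PatientID} value, so {Age, Diagnosis} → {Ward, PatientID} holds.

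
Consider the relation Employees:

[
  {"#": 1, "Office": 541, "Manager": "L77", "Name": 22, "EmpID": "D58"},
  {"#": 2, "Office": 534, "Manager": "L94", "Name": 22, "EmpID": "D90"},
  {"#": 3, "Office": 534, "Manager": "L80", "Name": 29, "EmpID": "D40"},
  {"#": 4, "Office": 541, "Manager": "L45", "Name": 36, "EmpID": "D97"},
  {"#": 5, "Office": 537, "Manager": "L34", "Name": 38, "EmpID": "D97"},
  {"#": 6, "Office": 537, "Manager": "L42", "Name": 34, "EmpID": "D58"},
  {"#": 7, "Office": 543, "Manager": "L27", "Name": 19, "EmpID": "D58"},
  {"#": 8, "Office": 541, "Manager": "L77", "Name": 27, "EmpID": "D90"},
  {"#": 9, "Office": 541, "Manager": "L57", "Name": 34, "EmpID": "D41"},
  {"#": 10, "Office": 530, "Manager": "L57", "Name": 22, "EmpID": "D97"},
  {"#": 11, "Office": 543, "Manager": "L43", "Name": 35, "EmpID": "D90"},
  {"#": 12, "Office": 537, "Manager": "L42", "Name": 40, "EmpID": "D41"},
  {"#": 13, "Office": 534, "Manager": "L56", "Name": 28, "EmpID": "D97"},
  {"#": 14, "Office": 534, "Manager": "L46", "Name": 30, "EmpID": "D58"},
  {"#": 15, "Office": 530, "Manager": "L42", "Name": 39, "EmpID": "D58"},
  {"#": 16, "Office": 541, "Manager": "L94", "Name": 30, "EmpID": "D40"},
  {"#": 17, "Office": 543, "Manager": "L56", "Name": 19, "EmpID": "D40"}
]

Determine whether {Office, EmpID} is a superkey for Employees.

All 17 rows have distinct {Office, EmpID} values, so {Office, EmpID} → (all attributes) holds and {Office, EmpID} is a superkey.

Yes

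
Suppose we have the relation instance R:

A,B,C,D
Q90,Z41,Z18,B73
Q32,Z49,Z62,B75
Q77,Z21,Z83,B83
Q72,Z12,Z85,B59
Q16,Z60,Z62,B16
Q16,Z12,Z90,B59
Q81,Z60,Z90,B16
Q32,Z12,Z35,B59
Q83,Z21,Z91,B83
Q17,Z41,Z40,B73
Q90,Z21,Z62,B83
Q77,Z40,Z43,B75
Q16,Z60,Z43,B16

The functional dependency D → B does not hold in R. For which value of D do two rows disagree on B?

D=B73: 2 rows → B = Z41, Z41 ✓
D=B75: 2 rows → B takes values {Z49, Z40} — violation
D=B83: 3 rows → B = Z21, Z21, Z21 ✓
D=B59: 3 rows → B = Z12, Z12, Z12 ✓
D=B16: 3 rows → B = Z60, Z60, Z60 ✓
The only D value with inconsistent B is D=B75.

B75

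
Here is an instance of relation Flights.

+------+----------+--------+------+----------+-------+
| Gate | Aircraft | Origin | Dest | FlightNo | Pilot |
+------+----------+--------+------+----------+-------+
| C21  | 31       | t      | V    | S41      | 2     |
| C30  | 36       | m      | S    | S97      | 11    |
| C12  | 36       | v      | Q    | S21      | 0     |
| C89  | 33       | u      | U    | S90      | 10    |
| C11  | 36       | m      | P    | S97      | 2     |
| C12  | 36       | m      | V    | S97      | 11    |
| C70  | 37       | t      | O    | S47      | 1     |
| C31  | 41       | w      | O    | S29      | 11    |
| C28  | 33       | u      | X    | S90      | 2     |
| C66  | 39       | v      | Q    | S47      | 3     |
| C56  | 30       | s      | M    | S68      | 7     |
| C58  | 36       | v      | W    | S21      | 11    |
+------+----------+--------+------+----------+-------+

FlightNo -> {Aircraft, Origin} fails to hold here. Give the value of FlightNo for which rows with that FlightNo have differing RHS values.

FlightNo=S41: 1 row → {Aircraft,Origin} = (31, t) ✓
FlightNo=S97: 3 rows → {Aircraft,Origin} = (36, m), (36, m), (36, m) ✓
FlightNo=S21: 2 rows → {Aircraft,Origin} = (36, v), (36, v) ✓
FlightNo=S90: 2 rows → {Aircraft,Origin} = (33, u), (33, u) ✓
FlightNo=S47: 2 rows → {Aircraft,Origin} takes values {(37, t), (39, v)} — violation
FlightNo=S29: 1 row → {Aircraft,Origin} = (41, w) ✓
FlightNo=S68: 1 row → {Aircraft,Origin} = (30, s) ✓
The only FlightNo value with inconsistent RHS is FlightNo=S47.

S47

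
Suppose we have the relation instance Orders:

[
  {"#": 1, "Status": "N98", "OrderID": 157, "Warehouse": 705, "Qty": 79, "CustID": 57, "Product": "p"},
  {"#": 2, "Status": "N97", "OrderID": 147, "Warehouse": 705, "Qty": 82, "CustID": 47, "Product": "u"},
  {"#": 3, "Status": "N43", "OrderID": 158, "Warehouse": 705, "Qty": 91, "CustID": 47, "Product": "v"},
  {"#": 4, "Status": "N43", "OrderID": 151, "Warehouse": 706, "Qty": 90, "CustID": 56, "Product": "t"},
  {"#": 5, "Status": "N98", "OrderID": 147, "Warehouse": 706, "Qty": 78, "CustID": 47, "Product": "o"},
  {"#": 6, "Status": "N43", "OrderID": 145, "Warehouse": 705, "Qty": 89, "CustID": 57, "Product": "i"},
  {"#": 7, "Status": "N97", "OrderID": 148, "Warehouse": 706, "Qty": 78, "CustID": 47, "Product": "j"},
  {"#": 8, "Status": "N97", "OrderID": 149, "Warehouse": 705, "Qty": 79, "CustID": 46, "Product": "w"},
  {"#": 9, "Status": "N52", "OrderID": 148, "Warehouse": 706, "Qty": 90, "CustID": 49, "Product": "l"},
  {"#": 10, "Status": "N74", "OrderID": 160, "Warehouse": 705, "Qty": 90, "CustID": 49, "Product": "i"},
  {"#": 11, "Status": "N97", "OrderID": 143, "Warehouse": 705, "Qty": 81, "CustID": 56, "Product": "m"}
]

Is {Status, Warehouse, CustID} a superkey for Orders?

All 11 rows have distinct {Status, Warehouse, CustID} values, so {Status, Warehouse, CustID} → (all attributes) holds and {Status, Warehouse, CustID} is a superkey.

Yes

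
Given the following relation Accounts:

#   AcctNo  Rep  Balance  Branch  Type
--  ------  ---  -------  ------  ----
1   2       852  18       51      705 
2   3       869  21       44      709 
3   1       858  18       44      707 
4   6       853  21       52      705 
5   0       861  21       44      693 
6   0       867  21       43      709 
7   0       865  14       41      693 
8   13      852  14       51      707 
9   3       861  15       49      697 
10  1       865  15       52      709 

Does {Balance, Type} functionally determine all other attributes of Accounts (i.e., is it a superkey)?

Rows 2 and 6 have the same {Balance, Type} value (Balance=21, Type=709) but are distinct tuples, so {Balance, Type} does not determine every attribute — not a superkey.

No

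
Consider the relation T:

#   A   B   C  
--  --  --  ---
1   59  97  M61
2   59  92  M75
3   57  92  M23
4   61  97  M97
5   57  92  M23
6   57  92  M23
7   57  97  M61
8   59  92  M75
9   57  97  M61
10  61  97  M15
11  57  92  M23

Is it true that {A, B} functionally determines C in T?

(A=59, B=97): row 1 → C = M61 ✓
(A=59, B=92): rows 2, 8 → C = M75, M75 ✓
(A=57, B=92): rows 3, 5, 6, 11 → C = M23, M23, M23, M23 ✓
(A=61, B=97): rows 4, 10 → C takes values {M97, M15} — violation
(A=57, B=97): rows 7, 9 → C = M61, M61 ✓
Two rows agree on {A, B} but differ on C, so {A, B} → C does not hold.

No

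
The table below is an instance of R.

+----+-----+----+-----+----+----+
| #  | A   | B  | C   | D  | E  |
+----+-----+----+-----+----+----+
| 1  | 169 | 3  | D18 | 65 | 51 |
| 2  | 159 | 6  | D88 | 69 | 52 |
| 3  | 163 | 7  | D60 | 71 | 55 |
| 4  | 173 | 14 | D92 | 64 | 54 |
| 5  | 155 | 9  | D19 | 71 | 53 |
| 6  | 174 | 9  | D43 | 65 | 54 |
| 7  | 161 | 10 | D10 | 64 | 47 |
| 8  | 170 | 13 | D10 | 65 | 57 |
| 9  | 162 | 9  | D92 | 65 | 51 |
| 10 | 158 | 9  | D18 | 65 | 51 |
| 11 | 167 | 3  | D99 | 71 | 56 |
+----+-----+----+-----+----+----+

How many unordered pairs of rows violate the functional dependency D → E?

11

D=65: violating pairs (1,6), (1,8), (6,8), (6,9), (6,10), (8,9), (8,10) — 7 pairs.
D=71: violating pairs (3,5), (3,11), (5,11) — 3 pairs.
D=64: violating pairs (4,7) — 1 pair.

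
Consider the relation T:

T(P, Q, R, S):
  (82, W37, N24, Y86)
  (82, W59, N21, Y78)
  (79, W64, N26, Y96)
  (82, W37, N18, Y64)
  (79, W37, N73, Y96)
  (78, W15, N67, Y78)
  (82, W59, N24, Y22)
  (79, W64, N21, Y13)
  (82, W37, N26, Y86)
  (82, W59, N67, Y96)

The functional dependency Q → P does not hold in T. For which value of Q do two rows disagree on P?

W37

Q=W37: 4 rows → P takes values {82, 79} — violation
Q=W59: 3 rows → P = 82, 82, 82 ✓
Q=W64: 2 rows → P = 79, 79 ✓
Q=W15: 1 row → P = 78 ✓
The only Q value with inconsistent P is Q=W37.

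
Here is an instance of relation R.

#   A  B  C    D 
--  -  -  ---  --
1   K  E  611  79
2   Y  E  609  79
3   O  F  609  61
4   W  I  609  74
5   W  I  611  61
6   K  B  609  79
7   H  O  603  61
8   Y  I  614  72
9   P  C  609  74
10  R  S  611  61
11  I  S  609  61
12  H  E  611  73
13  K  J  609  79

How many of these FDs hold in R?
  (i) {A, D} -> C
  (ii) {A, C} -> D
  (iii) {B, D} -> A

1

(i) {A, D} -> C: (A=K, D=79): rows 1, 6, 13 → C takes values {611, 609} — violation — fails.
(ii) {A, C} -> D: every LHS value maps to a single RHS value — holds.
(iii) {B, D} -> A: (B=E, D=79): rows 1, 2 → A takes values {K, Y} — violation; (B=S, D=61): rows 10, 11 → A takes values {R, I} — violation — fails.
1 of the 3 dependencies holds.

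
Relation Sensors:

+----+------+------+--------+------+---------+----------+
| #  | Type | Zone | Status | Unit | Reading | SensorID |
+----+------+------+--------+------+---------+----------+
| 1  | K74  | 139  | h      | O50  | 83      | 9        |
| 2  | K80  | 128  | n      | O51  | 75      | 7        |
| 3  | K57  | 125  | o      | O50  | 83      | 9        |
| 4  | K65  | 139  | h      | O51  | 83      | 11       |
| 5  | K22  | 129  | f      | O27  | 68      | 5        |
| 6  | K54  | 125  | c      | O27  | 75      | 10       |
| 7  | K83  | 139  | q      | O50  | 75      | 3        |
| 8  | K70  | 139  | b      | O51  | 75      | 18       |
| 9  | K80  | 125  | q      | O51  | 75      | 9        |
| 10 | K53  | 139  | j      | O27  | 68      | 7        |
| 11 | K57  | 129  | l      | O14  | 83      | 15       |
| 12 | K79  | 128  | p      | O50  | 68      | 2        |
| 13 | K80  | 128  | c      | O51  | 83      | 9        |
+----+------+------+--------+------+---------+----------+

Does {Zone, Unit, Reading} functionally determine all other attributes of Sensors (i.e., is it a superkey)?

All 13 rows have distinct {Zone, Unit, Reading} values, so {Zone, Unit, Reading} → (all attributes) holds and {Zone, Unit, Reading} is a superkey.

Yes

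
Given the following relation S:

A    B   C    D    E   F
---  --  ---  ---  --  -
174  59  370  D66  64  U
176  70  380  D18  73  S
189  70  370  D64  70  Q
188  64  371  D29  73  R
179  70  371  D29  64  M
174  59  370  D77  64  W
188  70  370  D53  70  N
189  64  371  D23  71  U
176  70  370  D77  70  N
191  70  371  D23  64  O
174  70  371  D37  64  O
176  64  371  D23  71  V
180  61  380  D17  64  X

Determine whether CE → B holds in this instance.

(C=370, E=64): 2 rows → B = 59, 59 ✓
(C=380, E=73): 1 row → B = 70 ✓
(C=370, E=70): 3 rows → B = 70, 70, 70 ✓
(C=371, E=73): 1 row → B = 64 ✓
(C=371, E=64): 3 rows → B = 70, 70, 70 ✓
(C=371, E=71): 2 rows → B = 64, 64 ✓
(C=380, E=64): 1 row → B = 61 ✓
Every CE value is associated with a single B value, so CE → B holds.

Yes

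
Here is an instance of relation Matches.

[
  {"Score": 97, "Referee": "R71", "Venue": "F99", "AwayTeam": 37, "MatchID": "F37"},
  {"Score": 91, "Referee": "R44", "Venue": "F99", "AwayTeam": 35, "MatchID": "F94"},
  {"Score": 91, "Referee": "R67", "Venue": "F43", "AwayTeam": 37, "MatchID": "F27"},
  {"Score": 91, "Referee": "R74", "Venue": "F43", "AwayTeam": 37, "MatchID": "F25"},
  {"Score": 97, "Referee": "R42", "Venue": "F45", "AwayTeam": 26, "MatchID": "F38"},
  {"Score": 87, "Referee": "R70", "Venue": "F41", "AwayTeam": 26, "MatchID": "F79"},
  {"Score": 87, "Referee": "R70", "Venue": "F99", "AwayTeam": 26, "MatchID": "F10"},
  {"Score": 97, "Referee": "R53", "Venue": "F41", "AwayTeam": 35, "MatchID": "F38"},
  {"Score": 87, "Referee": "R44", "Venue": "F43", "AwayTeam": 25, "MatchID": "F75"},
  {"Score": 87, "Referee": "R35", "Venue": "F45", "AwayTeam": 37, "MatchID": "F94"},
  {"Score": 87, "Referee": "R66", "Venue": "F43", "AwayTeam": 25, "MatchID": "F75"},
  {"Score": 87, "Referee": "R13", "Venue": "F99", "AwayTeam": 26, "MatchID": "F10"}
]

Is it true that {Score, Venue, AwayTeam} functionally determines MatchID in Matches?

No

(Score=97, Venue=F99, AwayTeam=37): 1 row → MatchID = F37 ✓
(Score=91, Venue=F99, AwayTeam=35): 1 row → MatchID = F94 ✓
(Score=91, Venue=F43, AwayTeam=37): 2 rows → MatchID takes values {F27, F25} — violation
(Score=97, Venue=F45, AwayTeam=26): 1 row → MatchID = F38 ✓
(Score=87, Venue=F41, AwayTeam=26): 1 row → MatchID = F79 ✓
(Score=87, Venue=F99, AwayTeam=26): 2 rows → MatchID = F10, F10 ✓
(Score=97, Venue=F41, AwayTeam=35): 1 row → MatchID = F38 ✓
(Score=87, Venue=F43, AwayTeam=25): 2 rows → MatchID = F75, F75 ✓
(Score=87, Venue=F45, AwayTeam=37): 1 row → MatchID = F94 ✓
Two rows agree on {Score, Venue, AwayTeam} but differ on MatchID, so {Score, Venue, AwayTeam} -> MatchID does not hold.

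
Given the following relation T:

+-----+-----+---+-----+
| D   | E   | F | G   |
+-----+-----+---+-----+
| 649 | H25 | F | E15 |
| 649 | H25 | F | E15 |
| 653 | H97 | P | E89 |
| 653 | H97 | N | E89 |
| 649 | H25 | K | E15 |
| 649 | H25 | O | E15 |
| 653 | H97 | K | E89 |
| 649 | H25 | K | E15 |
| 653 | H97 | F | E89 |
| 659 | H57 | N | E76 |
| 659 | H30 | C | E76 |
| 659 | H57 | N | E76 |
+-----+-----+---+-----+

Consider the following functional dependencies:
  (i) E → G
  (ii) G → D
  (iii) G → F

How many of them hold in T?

2

(i) E → G: every LHS value maps to a single RHS value — holds.
(ii) G → D: every LHS value maps to a single RHS value — holds.
(iii) G → F: G=E15: 5 rows → F takes values {F, K, O} — violation; G=E89: 4 rows → F takes values {P, N, K, F} — violation; G=E76: 3 rows → F takes values {N, C} — violation — fails.
2 of the 3 dependencies hold.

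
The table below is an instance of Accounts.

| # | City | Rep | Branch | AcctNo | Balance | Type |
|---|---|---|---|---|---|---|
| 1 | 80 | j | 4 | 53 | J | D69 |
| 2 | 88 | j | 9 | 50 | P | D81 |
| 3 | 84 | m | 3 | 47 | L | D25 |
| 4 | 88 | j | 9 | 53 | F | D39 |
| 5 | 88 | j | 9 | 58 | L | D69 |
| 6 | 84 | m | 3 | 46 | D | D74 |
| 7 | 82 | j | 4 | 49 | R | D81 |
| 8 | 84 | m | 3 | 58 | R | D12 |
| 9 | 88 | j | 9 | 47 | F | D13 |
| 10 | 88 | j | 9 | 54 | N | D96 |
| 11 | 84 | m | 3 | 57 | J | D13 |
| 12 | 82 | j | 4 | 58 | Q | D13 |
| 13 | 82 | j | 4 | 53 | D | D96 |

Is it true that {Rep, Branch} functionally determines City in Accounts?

(Rep=j, Branch=4): rows 1, 7, 12, 13 → City takes values {80, 82} — violation
(Rep=j, Branch=9): rows 2, 4, 5, 9, 10 → City = 88, 88, 88, 88, 88 ✓
(Rep=m, Branch=3): rows 3, 6, 8, 11 → City = 84, 84, 84, 84 ✓
Two rows agree on {Rep, Branch} but differ on City, so {Rep, Branch} -> City does not hold.

No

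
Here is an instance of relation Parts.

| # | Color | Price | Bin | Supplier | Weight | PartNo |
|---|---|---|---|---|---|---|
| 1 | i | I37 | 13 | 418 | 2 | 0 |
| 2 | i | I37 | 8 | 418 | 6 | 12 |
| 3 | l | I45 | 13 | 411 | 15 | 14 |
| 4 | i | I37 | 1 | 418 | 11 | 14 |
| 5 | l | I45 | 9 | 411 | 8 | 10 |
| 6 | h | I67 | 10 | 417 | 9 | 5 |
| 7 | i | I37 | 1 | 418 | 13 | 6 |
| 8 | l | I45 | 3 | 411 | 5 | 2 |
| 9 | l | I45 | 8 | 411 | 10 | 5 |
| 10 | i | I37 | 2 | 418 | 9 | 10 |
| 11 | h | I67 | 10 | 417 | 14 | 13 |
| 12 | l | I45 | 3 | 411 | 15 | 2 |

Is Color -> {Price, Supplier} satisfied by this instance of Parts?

Yes

Color=i: rows 1, 2, 4, 7, 10 → {Price,Supplier} = (I37, 418), (I37, 418), (I37, 418), (I37, 418), (I37, 418) ✓
Color=l: rows 3, 5, 8, 9, 12 → {Price,Supplier} = (I45, 411), (I45, 411), (I45, 411), (I45, 411), (I45, 411) ✓
Color=h: rows 6, 11 → {Price,Supplier} = (I67, 417), (I67, 417) ✓
Every Color value is associated with a single {Price, Supplier} value, so Color -> {Price, Supplier} holds.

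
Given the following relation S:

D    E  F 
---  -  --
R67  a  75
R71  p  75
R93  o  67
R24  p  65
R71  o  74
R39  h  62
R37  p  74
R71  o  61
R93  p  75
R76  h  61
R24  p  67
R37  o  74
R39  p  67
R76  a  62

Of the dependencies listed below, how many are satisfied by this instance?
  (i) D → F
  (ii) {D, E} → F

0

(i) D → F: D=R71: 3 rows → F takes values {75, 74, 61} — violation; D=R93: 2 rows → F takes values {67, 75} — violation; D=R24: 2 rows → F takes values {65, 67} — violation; D=R39: 2 rows → F takes values {62, 67} — violation; D=R76: 2 rows → F takes values {61, 62} — violation — fails.
(ii) {D, E} → F: (D=R24, E=p): 2 rows → F takes values {65, 67} — violation; (D=R71, E=o): 2 rows → F takes values {74, 61} — violation — fails.
None of the 2 dependencies hold.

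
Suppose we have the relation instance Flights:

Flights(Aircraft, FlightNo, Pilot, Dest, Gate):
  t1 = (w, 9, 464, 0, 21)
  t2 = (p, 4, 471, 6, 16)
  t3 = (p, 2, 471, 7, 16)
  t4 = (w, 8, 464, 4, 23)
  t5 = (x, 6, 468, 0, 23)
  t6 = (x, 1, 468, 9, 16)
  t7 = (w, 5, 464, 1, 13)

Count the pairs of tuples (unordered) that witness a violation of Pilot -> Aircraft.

Pilot=464: all 3 rows agree on Aircraft — 0 pairs.
Pilot=471: all 2 rows agree on Aircraft — 0 pairs.
Pilot=468: all 2 rows agree on Aircraft — 0 pairs.

0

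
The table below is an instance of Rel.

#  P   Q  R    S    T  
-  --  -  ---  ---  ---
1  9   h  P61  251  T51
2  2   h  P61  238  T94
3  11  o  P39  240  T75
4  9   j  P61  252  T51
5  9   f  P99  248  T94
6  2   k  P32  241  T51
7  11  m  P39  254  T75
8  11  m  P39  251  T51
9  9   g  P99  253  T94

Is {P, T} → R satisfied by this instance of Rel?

Yes

(P=9, T=T51): rows 1, 4 → R = P61, P61 ✓
(P=2, T=T94): row 2 → R = P61 ✓
(P=11, T=T75): rows 3, 7 → R = P39, P39 ✓
(P=9, T=T94): rows 5, 9 → R = P99, P99 ✓
(P=2, T=T51): row 6 → R = P32 ✓
(P=11, T=T51): row 8 → R = P39 ✓
Every {P, T} value is associated with a single R value, so {P, T} → R holds.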